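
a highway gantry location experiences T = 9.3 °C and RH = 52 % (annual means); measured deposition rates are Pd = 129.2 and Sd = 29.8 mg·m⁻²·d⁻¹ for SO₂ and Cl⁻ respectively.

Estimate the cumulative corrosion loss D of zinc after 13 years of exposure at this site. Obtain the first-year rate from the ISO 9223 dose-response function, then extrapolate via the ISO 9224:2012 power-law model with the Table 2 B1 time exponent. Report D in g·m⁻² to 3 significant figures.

D(13) = 90.3 g·m⁻²

zinc: T≤10 °C ⇒ hinge +0.038·(9.3−10) = -0.0266
  SO₂ term: 0.0129·129.2^0.44·exp(0.046·52-0.0266) = 1.166
  Sd branch = 0.0175·Sd^0.57·e^(0.008·RH+0.085·T) = 0.4049 μm/a
  r_corr = 1.166 + 0.4049 = 1.571 μm/a
Power-law: D(13) = r_corr · 13^0.813
  D(13) = 1.571 × 13^0.813 = 1.571 × 8.047 = 12.64 μm
  Mass loss = 12.64 μm × 7.14 g/cm³ = 90.28 g·m⁻²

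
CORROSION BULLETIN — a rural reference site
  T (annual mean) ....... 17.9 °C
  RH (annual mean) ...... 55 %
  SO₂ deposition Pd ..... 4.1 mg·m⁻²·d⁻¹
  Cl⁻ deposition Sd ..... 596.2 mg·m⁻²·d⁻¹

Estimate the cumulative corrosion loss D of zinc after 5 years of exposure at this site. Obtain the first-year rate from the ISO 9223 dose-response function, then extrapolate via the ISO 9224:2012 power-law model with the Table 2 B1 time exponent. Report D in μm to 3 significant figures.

zinc: f(T) = -0.071·(T−10) [T>10 °C] = -0.5609
  Pd branch = 0.0129·Pd^0.44·e^(0.046·RH+f) = 0.1719 μm/a
  Cl⁻ term: 0.0175·596.2^0.57·exp(0.008·55+0.085·17.9) = 4.752
  r_corr = 0.1719 + 4.752 = 4.924 μm/a
Power-law: D(5) = r_corr · 5^0.813
  D(5) = 4.924 × 5^0.813 = 4.924 × 3.701 = 18.22 μm

D(5) = 18.2 μm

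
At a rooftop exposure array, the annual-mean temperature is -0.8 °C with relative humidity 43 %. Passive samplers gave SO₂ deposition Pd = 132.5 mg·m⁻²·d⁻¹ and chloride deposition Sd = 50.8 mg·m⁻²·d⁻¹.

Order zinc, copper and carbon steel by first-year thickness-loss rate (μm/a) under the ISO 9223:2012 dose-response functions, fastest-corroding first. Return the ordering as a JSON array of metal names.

zinc: temperature factor f = +0.038·(-10.8) = -0.4104
  sulphur-dioxide contribution → 0.5311 μm/a
  chloride contribution → 0.2164 μm/a
  total first-year rate 0.7475 μm/a
copper: T≤10 °C ⇒ hinge +0.126·(-0.8−10) = -1.3608
  sulphur-dioxide contribution → 0.06122 μm/a
  chloride contribution → 0.1338 μm/a
  total first-year rate 0.1951 μm/a
carbon steel: T≤10 °C ⇒ hinge +0.150·(-0.8−10) = -1.6200
  sulphur-dioxide contribution → 10.51 μm/a
  chloride contribution → 4.662 μm/a
  total first-year rate 15.17 μm/a
Ordering by μm/a: carbon steel (15.2) > zinc (0.747) > copper (0.195)

["carbon steel", "zinc", "copper"]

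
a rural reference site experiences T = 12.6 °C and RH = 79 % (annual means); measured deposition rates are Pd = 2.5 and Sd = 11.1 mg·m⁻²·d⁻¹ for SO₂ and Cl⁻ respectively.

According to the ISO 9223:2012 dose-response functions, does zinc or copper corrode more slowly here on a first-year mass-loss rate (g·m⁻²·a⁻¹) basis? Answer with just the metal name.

zinc

zinc: f(T) = -0.071·(T−10) [T>10 °C] = -0.1846
  SO₂ term: 0.0129·2.5^0.44·exp(0.046·79-0.1846) = 0.6078
  Sd branch = 0.0175·Sd^0.57·e^(0.008·RH+0.085·T) = 0.3789 μm/a
  sum: 0.6078 + 0.3789 → r_corr = 0.9866 μm/a
  mass loss = 0.9866 μm/a × 7.14 g/cm³ = 7.045 g·m⁻²·a⁻¹
copper: f(T) = -0.080·(T−10) [T>10 °C] = -0.2080
  Pd branch = 0.0053·Pd^0.26·e^(0.059·RH+f) = 0.5776 μm/a
  Cl⁻ term: 0.01025·11.1^0.27·exp(0.036·79+0.049·12.6) = 0.6255
  sum: 0.5776 + 0.6255 → r_corr = 1.203 μm/a
  mass loss = 1.203 μm/a × 8.96 g/cm³ = 10.78 g·m⁻²·a⁻¹
Ordering by g·m⁻²·a⁻¹: copper (10.8) > zinc (7.04)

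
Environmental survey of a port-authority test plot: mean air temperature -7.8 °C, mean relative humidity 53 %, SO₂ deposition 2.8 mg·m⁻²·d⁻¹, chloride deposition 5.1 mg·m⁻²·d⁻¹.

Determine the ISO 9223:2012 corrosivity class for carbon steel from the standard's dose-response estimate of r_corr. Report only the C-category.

carbon steel: f(T) = +0.150·(T−10) [T≤10 °C] = -2.6700
  SO₂ term: 1.77·2.8^0.52·exp(0.02·53-2.6700) = 0.6043
  Sd branch = 0.102·Sd^0.62·e^(0.033·RH+0.04·T) = 1.179 μm/a
  r_corr = 0.6043 + 1.179 = 1.783 μm/a
Category bounds: 1.3…25 μm/a bracket r_corr ⇒ C2

C2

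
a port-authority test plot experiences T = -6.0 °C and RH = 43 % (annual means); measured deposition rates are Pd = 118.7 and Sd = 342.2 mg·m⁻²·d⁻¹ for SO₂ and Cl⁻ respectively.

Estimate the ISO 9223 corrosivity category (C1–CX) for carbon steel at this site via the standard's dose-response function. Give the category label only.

C2

carbon steel: T≤10 °C ⇒ hinge +0.150·(-6.0−10) = -2.4000
  sulphur-dioxide contribution → 4.549 μm/a
  chloride contribution → 12.36 μm/a
  ⇒ r_corr(carbon steel) = 16.9 μm/a
16.9 μm/a falls in (1.3, 25] for carbon steel → category C2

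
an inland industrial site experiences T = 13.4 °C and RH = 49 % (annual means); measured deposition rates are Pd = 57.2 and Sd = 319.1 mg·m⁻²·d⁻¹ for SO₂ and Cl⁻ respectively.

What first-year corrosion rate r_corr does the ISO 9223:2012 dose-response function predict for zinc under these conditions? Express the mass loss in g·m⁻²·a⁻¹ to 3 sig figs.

r_corr = 19.5 g·m⁻²·a⁻¹

zinc: T>10 °C ⇒ hinge -0.071·(13.4−10) = -0.2414
  sulphur-dioxide contribution → 0.5727 μm/a
  chloride contribution → 2.164 μm/a
  ⇒ r_corr(zinc) = 2.736 μm/a
Convert to mass loss: 2.736 μm/a × 7.14 g/cm³ = 19.54 g·m⁻²·a⁻¹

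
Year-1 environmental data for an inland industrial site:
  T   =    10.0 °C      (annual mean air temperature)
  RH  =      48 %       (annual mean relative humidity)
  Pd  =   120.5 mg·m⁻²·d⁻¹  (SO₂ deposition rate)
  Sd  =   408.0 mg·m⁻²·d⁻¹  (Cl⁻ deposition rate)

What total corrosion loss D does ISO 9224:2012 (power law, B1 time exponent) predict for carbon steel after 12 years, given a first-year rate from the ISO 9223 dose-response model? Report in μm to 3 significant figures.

D(12) = 318 μm

carbon steel: temperature factor f = +0.150·(0.0) = +0.0000
  sulphur-dioxide contribution → 55.85 μm/a
  chloride contribution → 30.82 μm/a
  total first-year rate 86.67 μm/a
Long-term exponent b (ISO 9224 Table 2, B1) = 0.523
  D(12) = 86.67 × 12^0.523 = 86.67 × 3.668 = 317.9 μm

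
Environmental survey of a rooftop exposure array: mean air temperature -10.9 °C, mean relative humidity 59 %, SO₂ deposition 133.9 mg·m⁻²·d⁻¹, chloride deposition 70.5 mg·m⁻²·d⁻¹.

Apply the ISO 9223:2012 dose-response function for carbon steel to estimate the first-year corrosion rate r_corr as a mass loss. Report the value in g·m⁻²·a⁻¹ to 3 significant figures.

carbon steel: temperature factor f = +0.150·(-20.9) = -3.1350
  sulphur-dioxide contribution → 3.198 μm/a
  chloride contribution → 6.467 μm/a
  ⇒ r_corr(carbon steel) = 9.665 μm/a
Convert to mass loss: 9.665 μm/a × 7.85 g/cm³ = 75.87 g·m⁻²·a⁻¹

r_corr = 75.9 g·m⁻²·a⁻¹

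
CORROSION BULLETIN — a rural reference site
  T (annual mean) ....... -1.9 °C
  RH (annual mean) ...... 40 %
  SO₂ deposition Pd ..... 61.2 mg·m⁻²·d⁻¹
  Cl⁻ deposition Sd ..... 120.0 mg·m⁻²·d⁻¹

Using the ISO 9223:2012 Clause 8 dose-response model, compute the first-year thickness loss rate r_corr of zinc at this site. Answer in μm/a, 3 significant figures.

zinc: f(T) = +0.038·(T−10) [T≤10 °C] = -0.4522
  sulphur-dioxide contribution → 0.3158 μm/a
  chloride contribution → 0.3141 μm/a
  total first-year rate 0.6299 μm/a

r_corr = 0.630 μm/a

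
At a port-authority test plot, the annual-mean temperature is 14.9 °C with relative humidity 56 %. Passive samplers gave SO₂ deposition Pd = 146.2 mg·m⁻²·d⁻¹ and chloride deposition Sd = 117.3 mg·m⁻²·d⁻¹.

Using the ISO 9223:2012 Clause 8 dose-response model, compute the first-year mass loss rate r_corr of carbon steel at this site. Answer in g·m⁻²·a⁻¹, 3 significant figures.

r_corr = 614 g·m⁻²·a⁻¹

carbon steel: temperature factor f = -0.054·(4.9) = -0.2646
  Pd branch = 1.77·Pd^0.52·e^(0.02·RH+f) = 55.62 μm/a
  Cl⁻ term: 0.102·117.3^0.62·exp(0.033·56+0.04·14.9) = 22.54
  r_corr = 55.62 + 22.54 = 78.16 μm/a
Convert to mass loss: 78.16 μm/a × 7.85 g/cm³ = 613.6 g·m⁻²·a⁻¹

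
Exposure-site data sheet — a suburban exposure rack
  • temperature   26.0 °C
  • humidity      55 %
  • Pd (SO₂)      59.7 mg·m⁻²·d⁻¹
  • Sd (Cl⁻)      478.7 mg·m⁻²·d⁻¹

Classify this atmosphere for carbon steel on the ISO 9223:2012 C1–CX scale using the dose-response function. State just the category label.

C5

carbon steel: f(T) = -0.054·(T−10) [T>10 °C] = -0.8640
  Pd branch = 1.77·Pd^0.52·e^(0.02·RH+f) = 18.79 μm/a
  Sd branch = 0.102·Sd^0.62·e^(0.033·RH+0.04·T) = 81.31 μm/a
  sum: 18.79 + 81.31 → r_corr = 100.1 μm/a
Category bounds: 80…200 μm/a bracket r_corr ⇒ C5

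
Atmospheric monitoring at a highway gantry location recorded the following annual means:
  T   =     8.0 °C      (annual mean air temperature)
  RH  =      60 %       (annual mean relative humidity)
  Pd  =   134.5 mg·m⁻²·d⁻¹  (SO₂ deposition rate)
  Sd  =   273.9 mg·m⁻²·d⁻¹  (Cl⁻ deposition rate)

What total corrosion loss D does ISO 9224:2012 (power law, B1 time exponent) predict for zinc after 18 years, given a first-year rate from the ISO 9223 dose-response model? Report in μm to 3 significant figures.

zinc: f(T) = +0.038·(T−10) [T≤10 °C] = -0.0760
  SO₂ term: 0.0129·134.5^0.44·exp(0.046·60-0.0760) = 1.633
  Cl⁻ term: 0.0175·273.9^0.57·exp(0.008·60+0.085·8.0) = 1.369
  r_corr = 1.633 + 1.369 = 3.001 μm/a
ISO 9224: D(t) = r_corr · t^b with b = 0.813 (zinc, B1)
  D(18) = 3.001 × 18^0.813 = 3.001 × 10.48 = 31.46 μm

D(18) = 31.5 μm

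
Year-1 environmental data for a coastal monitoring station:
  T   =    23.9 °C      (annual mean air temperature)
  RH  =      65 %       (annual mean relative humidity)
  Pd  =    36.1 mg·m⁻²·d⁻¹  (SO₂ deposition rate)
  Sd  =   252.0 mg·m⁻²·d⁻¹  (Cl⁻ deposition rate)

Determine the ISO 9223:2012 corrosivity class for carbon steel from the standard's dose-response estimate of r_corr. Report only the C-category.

carbon steel: temperature factor f = -0.054·(13.9) = -0.7506
  Pd branch = 1.77·Pd^0.52·e^(0.02·RH+f) = 19.79 μm/a
  Sd branch = 0.102·Sd^0.62·e^(0.033·RH+0.04·T) = 69.86 μm/a
  r_corr = 19.79 + 69.86 = 89.65 μm/a
ISO 9223 Table 2 (carbon steel): 80 < 89.6 ≤ 200 μm/a ⇒ C5

C5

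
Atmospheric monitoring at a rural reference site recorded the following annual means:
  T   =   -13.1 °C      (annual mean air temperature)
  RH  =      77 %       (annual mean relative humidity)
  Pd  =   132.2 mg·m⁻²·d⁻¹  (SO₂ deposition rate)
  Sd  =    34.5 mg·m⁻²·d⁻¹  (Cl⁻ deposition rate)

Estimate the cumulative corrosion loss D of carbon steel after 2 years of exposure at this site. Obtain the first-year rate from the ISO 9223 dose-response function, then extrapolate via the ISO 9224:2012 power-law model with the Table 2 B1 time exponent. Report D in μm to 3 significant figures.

carbon steel: temperature factor f = +0.150·(-23.1) = -3.4650
  SO₂ term: 1.77·132.2^0.52·exp(0.02·77-3.4650) = 3.273
  Sd branch = 0.102·Sd^0.62·e^(0.033·RH+0.04·T) = 6.887 μm/a
  sum: 3.273 + 6.887 → r_corr = 10.16 μm/a
Long-term exponent b (ISO 9224 Table 2, B1) = 0.523
  D(2) = 10.16 × 2^0.523 = 10.16 × 1.437 = 14.6 μm

D(2) = 14.6 μm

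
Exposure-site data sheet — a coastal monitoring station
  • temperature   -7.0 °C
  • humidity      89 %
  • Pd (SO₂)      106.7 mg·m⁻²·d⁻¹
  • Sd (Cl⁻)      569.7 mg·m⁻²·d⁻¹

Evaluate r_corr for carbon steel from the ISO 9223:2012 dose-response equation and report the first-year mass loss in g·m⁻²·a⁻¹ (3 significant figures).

r_corr = 656 g·m⁻²·a⁻¹

carbon steel: temperature factor f = +0.150·(-17.0) = -2.5500
  sulphur-dioxide contribution → 9.294 μm/a
  chloride contribution → 74.31 μm/a
  total first-year rate 83.6 μm/a
Convert to mass loss: 83.6 μm/a × 7.85 g/cm³ = 656.3 g·m⁻²·a⁻¹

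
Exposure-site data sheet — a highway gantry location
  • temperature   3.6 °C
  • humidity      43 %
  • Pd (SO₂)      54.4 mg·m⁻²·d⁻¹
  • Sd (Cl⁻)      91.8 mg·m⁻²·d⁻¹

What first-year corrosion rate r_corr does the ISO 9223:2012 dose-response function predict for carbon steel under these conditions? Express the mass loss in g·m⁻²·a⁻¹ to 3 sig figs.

carbon steel: f(T) = +0.150·(T−10) [T≤10 °C] = -0.9600
  Pd branch = 1.77·Pd^0.52·e^(0.02·RH+f) = 12.8 μm/a
  Cl⁻ term: 0.102·91.8^0.62·exp(0.033·43+0.04·3.6) = 8.024
  r_corr = 12.8 + 8.024 = 20.82 μm/a
Convert to mass loss: 20.82 μm/a × 7.85 g/cm³ = 163.4 g·m⁻²·a⁻¹

r_corr = 163 g·m⁻²·a⁻¹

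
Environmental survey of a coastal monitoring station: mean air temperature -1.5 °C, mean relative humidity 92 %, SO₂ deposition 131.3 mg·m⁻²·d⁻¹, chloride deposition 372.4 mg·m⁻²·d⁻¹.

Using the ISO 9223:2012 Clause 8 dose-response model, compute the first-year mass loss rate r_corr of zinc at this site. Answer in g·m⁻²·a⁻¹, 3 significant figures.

r_corr = 41.7 g·m⁻²·a⁻¹

zinc: temperature factor f = +0.038·(-11.5) = -0.4370
  SO₂ term: 0.0129·131.3^0.44·exp(0.046·92-0.4370) = 4.907
  Cl⁻ term: 0.0175·372.4^0.57·exp(0.008·92+0.085·-1.5) = 0.9393
  r_corr = 4.907 + 0.9393 = 5.846 μm/a
Convert to mass loss: 5.846 μm/a × 7.14 g/cm³ = 41.74 g·m⁻²·a⁻¹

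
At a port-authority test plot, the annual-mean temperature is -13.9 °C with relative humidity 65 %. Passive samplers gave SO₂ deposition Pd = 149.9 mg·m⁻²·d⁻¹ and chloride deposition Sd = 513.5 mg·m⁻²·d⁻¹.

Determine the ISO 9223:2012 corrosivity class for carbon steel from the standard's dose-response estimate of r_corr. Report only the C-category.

C3

carbon steel: T≤10 °C ⇒ hinge +0.150·(-13.9−10) = -3.5850
  sulphur-dioxide contribution → 2.438 μm/a
  chloride contribution → 23.95 μm/a
  ⇒ r_corr(carbon steel) = 26.38 μm/a
ISO 9223 Table 2 (carbon steel): 25 < 26.4 ≤ 50 μm/a ⇒ C3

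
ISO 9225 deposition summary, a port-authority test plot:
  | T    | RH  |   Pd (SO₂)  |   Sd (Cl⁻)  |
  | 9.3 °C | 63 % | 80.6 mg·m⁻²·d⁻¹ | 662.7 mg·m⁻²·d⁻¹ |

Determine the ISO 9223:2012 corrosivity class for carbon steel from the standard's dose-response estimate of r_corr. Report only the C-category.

C5

carbon steel: temperature factor f = +0.150·(-0.7) = -0.1050
  SO₂ term: 1.77·80.6^0.52·exp(0.02·63-0.1050) = 55.07
  Cl⁻ term: 0.102·662.7^0.62·exp(0.033·63+0.04·9.3) = 66.42
  sum: 55.07 + 66.42 → r_corr = 121.5 μm/a
Category bounds: 80…200 μm/a bracket r_corr ⇒ C5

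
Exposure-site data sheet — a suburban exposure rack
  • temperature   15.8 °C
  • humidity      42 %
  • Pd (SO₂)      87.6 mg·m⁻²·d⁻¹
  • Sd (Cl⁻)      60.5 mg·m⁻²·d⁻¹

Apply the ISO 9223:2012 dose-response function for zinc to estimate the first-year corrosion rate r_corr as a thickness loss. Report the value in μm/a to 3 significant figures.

r_corr = 1.39 μm/a

zinc: T>10 °C ⇒ hinge -0.071·(15.8−10) = -0.4118
  SO₂ term: 0.0129·87.6^0.44·exp(0.046·42-0.4118) = 0.4222
  Sd branch = 0.0175·Sd^0.57·e^(0.008·RH+0.085·T) = 0.9723 μm/a
  r_corr = 0.4222 + 0.9723 = 1.395 μm/a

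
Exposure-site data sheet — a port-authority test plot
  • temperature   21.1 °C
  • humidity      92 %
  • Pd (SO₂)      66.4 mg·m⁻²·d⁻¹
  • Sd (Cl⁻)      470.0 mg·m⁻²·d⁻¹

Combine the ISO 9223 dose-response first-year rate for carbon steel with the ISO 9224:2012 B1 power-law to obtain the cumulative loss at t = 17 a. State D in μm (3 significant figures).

carbon steel: f(T) = -0.054·(T−10) [T>10 °C] = -0.5994
  Pd branch = 1.77·Pd^0.52·e^(0.02·RH+f) = 54.24 μm/a
  Cl⁻ term: 0.102·470.0^0.62·exp(0.033·92+0.04·21.1) = 224.1
  sum: 54.24 + 224.1 → r_corr = 278.3 μm/a
ISO 9224: D(t) = r_corr · t^b with b = 0.523 (carbon steel, B1)
  D(17) = 278.3 × 17^0.523 = 278.3 × 4.401 = 1225 μm

D(17) = 1.22e+03 μm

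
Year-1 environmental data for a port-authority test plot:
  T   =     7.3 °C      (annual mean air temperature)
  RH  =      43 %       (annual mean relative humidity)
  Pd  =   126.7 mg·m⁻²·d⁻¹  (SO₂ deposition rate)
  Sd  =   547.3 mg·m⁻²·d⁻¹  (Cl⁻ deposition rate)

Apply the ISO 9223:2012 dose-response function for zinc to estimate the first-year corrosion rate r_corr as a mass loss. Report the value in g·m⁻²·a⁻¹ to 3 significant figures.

r_corr = 17.0 g·m⁻²·a⁻¹

zinc: temperature factor f = +0.038·(-2.7) = -0.1026
  Pd branch = 0.0129·Pd^0.44·e^(0.046·RH+f) = 0.7084 μm/a
  Cl⁻ term: 0.0175·547.3^0.57·exp(0.008·43+0.085·7.3) = 1.67
  sum: 0.7084 + 1.67 → r_corr = 2.378 μm/a
Convert to mass loss: 2.378 μm/a × 7.14 g/cm³ = 16.98 g·m⁻²·a⁻¹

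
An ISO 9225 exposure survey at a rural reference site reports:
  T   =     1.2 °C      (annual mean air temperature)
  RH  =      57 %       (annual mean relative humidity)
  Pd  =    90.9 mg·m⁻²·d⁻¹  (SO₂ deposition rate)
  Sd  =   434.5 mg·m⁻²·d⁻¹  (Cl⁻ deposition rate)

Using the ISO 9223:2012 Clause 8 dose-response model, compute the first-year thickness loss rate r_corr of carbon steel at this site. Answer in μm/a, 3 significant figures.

r_corr = 45.8 μm/a

carbon steel: temperature factor f = +0.150·(-8.8) = -1.3200
  SO₂ term: 1.77·90.9^0.52·exp(0.02·57-1.3200) = 15.43
  Sd branch = 0.102·Sd^0.62·e^(0.033·RH+0.04·T) = 30.33 μm/a
  r_corr = 15.43 + 30.33 = 45.76 μm/a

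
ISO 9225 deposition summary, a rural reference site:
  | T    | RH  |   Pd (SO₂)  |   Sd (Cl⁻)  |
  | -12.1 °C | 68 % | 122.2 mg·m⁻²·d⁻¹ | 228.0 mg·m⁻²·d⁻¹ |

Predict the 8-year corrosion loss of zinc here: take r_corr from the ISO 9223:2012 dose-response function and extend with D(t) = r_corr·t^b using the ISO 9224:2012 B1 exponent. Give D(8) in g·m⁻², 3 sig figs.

D(8) = 50.0 g·m⁻²

zinc: temperature factor f = +0.038·(-22.1) = -0.8398
  SO₂ term: 0.0129·122.2^0.44·exp(0.046·68-0.8398) = 1.054
  Cl⁻ term: 0.0175·228.0^0.57·exp(0.008·68+0.085·-12.1) = 0.238
  sum: 1.054 + 0.238 → r_corr = 1.292 μm/a
Long-term exponent b (ISO 9224 Table 2, B1) = 0.813
  D(8) = 1.292 × 8^0.813 = 1.292 × 5.423 = 7.004 μm
  Mass loss = 7.004 μm × 7.14 g/cm³ = 50.01 g·m⁻²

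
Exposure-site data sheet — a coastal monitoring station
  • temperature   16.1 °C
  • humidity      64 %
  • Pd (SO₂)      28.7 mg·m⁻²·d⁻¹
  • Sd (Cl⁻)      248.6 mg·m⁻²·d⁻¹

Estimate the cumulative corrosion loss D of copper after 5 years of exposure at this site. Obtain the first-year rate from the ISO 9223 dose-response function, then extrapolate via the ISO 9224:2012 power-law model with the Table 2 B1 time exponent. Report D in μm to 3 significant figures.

D(5) = 3.92 μm

copper: temperature factor f = -0.080·(6.1) = -0.4880
  Pd branch = 0.0053·Pd^0.26·e^(0.059·RH+f) = 0.3398 μm/a
  Cl⁻ term: 0.01025·248.6^0.27·exp(0.036·64+0.049·16.1) = 1.002
  sum: 0.3398 + 1.002 → r_corr = 1.342 μm/a
Long-term exponent b (ISO 9224 Table 2, B1) = 0.667
  D(5) = 1.342 × 5^0.667 = 1.342 × 2.926 = 3.925 μm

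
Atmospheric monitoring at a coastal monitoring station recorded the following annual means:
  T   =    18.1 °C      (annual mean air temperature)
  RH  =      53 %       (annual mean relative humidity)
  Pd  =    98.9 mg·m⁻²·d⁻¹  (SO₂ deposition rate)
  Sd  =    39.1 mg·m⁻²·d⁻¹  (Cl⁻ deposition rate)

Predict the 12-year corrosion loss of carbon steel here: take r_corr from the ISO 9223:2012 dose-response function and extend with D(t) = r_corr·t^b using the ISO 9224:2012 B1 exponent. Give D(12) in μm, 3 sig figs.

D(12) = 175 μm

carbon steel: temperature factor f = -0.054·(8.1) = -0.4374
  SO₂ term: 1.77·98.9^0.52·exp(0.02·53-0.4374) = 35.96
  Sd branch = 0.102·Sd^0.62·e^(0.033·RH+0.04·T) = 11.74 μm/a
  sum: 35.96 + 11.74 → r_corr = 47.71 μm/a
ISO 9224: D(t) = r_corr · t^b with b = 0.523 (carbon steel, B1)
  D(12) = 47.71 × 12^0.523 = 47.71 × 3.668 = 175 μm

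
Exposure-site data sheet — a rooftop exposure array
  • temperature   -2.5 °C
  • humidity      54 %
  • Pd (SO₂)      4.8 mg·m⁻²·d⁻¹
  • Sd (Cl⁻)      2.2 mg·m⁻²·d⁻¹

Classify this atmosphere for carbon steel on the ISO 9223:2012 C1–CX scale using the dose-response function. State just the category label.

carbon steel: T≤10 °C ⇒ hinge +0.150·(-2.5−10) = -1.8750
  SO₂ term: 1.77·4.8^0.52·exp(0.02·54-1.8750) = 1.807
  Sd branch = 0.102·Sd^0.62·e^(0.033·RH+0.04·T) = 0.8941 μm/a
  r_corr = 1.807 + 0.8941 = 2.701 μm/a
2.7 μm/a falls in (1.3, 25] for carbon steel → category C2

C2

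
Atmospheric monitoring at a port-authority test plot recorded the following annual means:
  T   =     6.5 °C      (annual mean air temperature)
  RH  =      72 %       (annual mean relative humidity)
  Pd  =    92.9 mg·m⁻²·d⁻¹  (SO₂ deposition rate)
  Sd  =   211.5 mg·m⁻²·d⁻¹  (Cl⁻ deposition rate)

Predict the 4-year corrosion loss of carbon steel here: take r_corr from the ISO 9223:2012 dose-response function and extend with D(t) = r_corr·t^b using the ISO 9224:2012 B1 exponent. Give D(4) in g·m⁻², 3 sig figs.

carbon steel: temperature factor f = +0.150·(-3.5) = -0.5250
  SO₂ term: 1.77·92.9^0.52·exp(0.02·72-0.5250) = 46.64
  Cl⁻ term: 0.102·211.5^0.62·exp(0.033·72+0.04·6.5) = 39.36
  sum: 46.64 + 39.36 → r_corr = 86 μm/a
ISO 9224: D(t) = r_corr · t^b with b = 0.523 (carbon steel, B1)
  D(4) = 86 × 4^0.523 = 86 × 2.065 = 177.6 μm
  Mass loss = 177.6 μm × 7.85 g/cm³ = 1394 g·m⁻²

D(4) = 1.39e+03 g·m⁻²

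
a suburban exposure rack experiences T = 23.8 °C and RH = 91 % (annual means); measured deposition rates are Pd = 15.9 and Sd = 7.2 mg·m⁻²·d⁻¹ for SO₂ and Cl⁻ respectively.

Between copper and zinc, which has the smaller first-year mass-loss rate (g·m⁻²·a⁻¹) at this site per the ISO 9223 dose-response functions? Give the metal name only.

copper: temperature factor f = -0.080·(13.8) = -1.1040
  SO₂ term: 0.0053·15.9^0.26·exp(0.059·91-1.1040) = 0.7743
  Sd branch = 0.01025·Sd^0.27·e^(0.036·RH+0.049·T) = 1.484 μm/a
  r_corr = 0.7743 + 1.484 = 2.258 μm/a
  mass loss = 2.258 μm/a × 8.96 g/cm³ = 20.23 g·m⁻²·a⁻¹
zinc: f(T) = -0.071·(T−10) [T>10 °C] = -0.9798
  Pd branch = 0.0129·Pd^0.44·e^(0.046·RH+f) = 1.076 μm/a
  Sd branch = 0.0175·Sd^0.57·e^(0.008·RH+0.085·T) = 0.8442 μm/a
  r_corr = 1.076 + 0.8442 = 1.92 μm/a
  mass loss = 1.92 μm/a × 7.14 g/cm³ = 13.71 g·m⁻²·a⁻¹
Ordering by g·m⁻²·a⁻¹: copper (20.2) > zinc (13.7)

zinc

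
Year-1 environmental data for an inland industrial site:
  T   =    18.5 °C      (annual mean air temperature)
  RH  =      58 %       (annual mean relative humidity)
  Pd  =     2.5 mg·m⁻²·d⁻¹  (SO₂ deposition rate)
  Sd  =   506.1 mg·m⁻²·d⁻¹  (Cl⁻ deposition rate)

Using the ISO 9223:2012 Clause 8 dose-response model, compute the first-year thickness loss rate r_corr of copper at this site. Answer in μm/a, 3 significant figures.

r_corr = 1.20 μm/a

copper: f(T) = -0.080·(T−10) [T>10 °C] = -0.6800
  Pd branch = 0.0053·Pd^0.26·e^(0.059·RH+f) = 0.1044 μm/a
  Sd branch = 0.01025·Sd^0.27·e^(0.036·RH+0.049·T) = 1.1 μm/a
  sum: 0.1044 + 1.1 → r_corr = 1.204 μm/a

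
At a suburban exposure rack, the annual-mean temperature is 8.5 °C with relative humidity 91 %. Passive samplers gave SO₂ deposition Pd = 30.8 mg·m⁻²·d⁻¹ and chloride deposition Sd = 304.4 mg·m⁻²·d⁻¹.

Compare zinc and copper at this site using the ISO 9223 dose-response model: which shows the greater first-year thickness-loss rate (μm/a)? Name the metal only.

zinc

zinc: T≤10 °C ⇒ hinge +0.038·(8.5−10) = -0.0570
  Pd branch = 0.0129·Pd^0.44·e^(0.046·RH+f) = 3.62 μm/a
  Cl⁻ term: 0.0175·304.4^0.57·exp(0.008·91+0.085·8.5) = 1.943
  sum: 3.62 + 1.943 → r_corr = 5.564 μm/a
copper: T≤10 °C ⇒ hinge +0.126·(8.5−10) = -0.1890
  Pd branch = 0.0053·Pd^0.26·e^(0.059·RH+f) = 2.296 μm/a
  Sd branch = 0.01025·Sd^0.27·e^(0.036·RH+0.049·T) = 1.927 μm/a
  r_corr = 2.296 + 1.927 = 4.223 μm/a
Ordering by μm/a: zinc (5.56) > copper (4.22)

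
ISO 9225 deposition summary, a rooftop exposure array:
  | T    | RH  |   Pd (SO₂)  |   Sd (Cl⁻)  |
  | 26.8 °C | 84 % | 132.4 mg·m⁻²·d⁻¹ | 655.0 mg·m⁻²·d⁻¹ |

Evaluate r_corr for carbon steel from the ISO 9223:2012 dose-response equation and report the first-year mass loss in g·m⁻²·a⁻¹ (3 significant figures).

carbon steel: T>10 °C ⇒ hinge -0.054·(26.8−10) = -0.9072
  SO₂ term: 1.77·132.4^0.52·exp(0.02·84-0.9072) = 48.64
  Sd branch = 0.102·Sd^0.62·e^(0.033·RH+0.04·T) = 265.5 μm/a
  r_corr = 48.64 + 265.5 = 314.2 μm/a
Convert to mass loss: 314.2 μm/a × 7.85 g/cm³ = 2466 g·m⁻²·a⁻¹

r_corr = 2.47e+03 g·m⁻²·a⁻¹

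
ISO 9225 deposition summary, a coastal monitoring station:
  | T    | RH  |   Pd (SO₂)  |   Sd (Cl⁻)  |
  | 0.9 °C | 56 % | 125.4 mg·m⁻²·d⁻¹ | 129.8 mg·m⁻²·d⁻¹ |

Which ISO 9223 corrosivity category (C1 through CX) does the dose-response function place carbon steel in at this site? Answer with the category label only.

carbon steel: temperature factor f = +0.150·(-9.1) = -1.3650
  sulphur-dioxide contribution → 17.09 μm/a
  chloride contribution → 13.71 μm/a
  ⇒ r_corr(carbon steel) = 30.8 μm/a
30.8 μm/a falls in (25, 50] for carbon steel → category C3

C3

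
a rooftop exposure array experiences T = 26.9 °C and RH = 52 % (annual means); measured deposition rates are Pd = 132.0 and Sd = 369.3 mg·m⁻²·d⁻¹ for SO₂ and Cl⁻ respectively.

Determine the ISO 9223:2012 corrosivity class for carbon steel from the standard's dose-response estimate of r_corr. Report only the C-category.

C5

carbon steel: T>10 °C ⇒ hinge -0.054·(26.9−10) = -0.9126
  Pd branch = 1.77·Pd^0.52·e^(0.02·RH+f) = 25.47 μm/a
  Cl⁻ term: 0.102·369.3^0.62·exp(0.033·52+0.04·26.9) = 65
  r_corr = 25.47 + 65 = 90.47 μm/a
Category bounds: 80…200 μm/a bracket r_corr ⇒ C5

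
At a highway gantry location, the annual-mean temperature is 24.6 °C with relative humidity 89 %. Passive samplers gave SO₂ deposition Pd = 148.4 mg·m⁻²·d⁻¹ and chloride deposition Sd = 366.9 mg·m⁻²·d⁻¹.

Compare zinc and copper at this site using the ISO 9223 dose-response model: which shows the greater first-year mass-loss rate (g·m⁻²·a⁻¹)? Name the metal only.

zinc

zinc: f(T) = -0.071·(T−10) [T>10 °C] = -1.0366
  Pd branch = 0.0129·Pd^0.44·e^(0.046·RH+f) = 2.476 μm/a
  Cl⁻ term: 0.0175·366.9^0.57·exp(0.008·89+0.085·24.6) = 8.359
  sum: 2.476 + 8.359 → r_corr = 10.84 μm/a
  mass loss = 10.84 μm/a × 7.14 g/cm³ = 77.37 g·m⁻²·a⁻¹
copper: temperature factor f = -0.080·(14.6) = -1.1680
  Pd branch = 0.0053·Pd^0.26·e^(0.059·RH+f) = 1.154 μm/a
  Sd branch = 0.01025·Sd^0.27·e^(0.036·RH+0.049·T) = 4.151 μm/a
  r_corr = 1.154 + 4.151 = 5.304 μm/a
  mass loss = 5.304 μm/a × 8.96 g/cm³ = 47.53 g·m⁻²·a⁻¹
Ordering by g·m⁻²·a⁻¹: zinc (77.4) > copper (47.5)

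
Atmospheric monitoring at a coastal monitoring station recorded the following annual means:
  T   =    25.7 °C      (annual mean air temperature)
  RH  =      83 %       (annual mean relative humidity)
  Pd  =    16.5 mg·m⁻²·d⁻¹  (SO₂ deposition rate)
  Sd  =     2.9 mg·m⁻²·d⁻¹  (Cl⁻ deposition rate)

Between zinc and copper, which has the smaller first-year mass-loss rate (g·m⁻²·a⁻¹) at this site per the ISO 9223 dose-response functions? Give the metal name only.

zinc

zinc: f(T) = -0.071·(T−10) [T>10 °C] = -1.1147
  sulphur-dioxide contribution → 0.6612 μm/a
  chloride contribution → 0.5542 μm/a
  ⇒ r_corr(zinc) = 1.215 μm/a
  mass loss = 1.215 μm/a × 7.14 g/cm³ = 8.678 g·m⁻²·a⁻¹
copper: f(T) = -0.080·(T−10) [T>10 °C] = -1.2560
  sulphur-dioxide contribution → 0.4189 μm/a
  chloride contribution → 0.9553 μm/a
  total first-year rate 1.374 μm/a
  mass loss = 1.374 μm/a × 8.96 g/cm³ = 12.31 g·m⁻²·a⁻¹
Ordering by g·m⁻²·a⁻¹: copper (12.3) > zinc (8.68)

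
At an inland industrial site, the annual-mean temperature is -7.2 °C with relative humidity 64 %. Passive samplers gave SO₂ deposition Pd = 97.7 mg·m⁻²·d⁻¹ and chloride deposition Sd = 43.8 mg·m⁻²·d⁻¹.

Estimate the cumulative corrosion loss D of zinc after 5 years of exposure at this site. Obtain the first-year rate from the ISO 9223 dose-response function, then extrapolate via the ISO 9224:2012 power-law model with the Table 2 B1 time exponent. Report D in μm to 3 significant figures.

zinc: T≤10 °C ⇒ hinge +0.038·(-7.2−10) = -0.6536
  Pd branch = 0.0129·Pd^0.44·e^(0.046·RH+f) = 0.9569 μm/a
  Sd branch = 0.0175·Sd^0.57·e^(0.008·RH+0.085·T) = 0.1365 μm/a
  sum: 0.9569 + 0.1365 → r_corr = 1.093 μm/a
Long-term exponent b (ISO 9224 Table 2, B1) = 0.813
  D(5) = 1.093 × 5^0.813 = 1.093 × 3.701 = 4.046 μm

D(5) = 4.05 μm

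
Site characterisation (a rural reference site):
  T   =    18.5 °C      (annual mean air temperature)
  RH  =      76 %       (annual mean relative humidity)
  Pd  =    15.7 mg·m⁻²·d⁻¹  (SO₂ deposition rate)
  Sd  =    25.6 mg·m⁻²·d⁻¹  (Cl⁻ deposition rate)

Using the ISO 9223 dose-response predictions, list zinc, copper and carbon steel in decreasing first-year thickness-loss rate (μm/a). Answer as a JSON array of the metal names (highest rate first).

zinc: temperature factor f = -0.071·(8.5) = -0.6035
  sulphur-dioxide contribution → 0.7816 μm/a
  chloride contribution → 0.9834 μm/a
  total first-year rate 1.765 μm/a
copper: T>10 °C ⇒ hinge -0.080·(18.5−10) = -0.6800
  sulphur-dioxide contribution → 0.4867 μm/a
  chloride contribution → 0.9394 μm/a
  total first-year rate 1.426 μm/a
carbon steel: f(T) = -0.054·(T−10) [T>10 °C] = -0.4590
  sulphur-dioxide contribution → 21.41 μm/a
  chloride contribution → 19.6 μm/a
  ⇒ r_corr(carbon steel) = 41.01 μm/a
Ordering by μm/a: carbon steel (41) > zinc (1.76) > copper (1.43)

["carbon steel", "zinc", "copper"]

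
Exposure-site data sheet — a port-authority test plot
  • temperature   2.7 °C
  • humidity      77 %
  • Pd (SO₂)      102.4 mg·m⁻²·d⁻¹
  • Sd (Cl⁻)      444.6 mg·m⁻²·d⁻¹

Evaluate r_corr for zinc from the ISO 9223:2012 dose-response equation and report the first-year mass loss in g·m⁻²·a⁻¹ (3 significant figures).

r_corr = 27.9 g·m⁻²·a⁻¹

zinc: f(T) = +0.038·(T−10) [T≤10 °C] = -0.2774
  Pd branch = 0.0129·Pd^0.44·e^(0.046·RH+f) = 2.588 μm/a
  Sd branch = 0.0175·Sd^0.57·e^(0.008·RH+0.085·T) = 1.317 μm/a
  r_corr = 2.588 + 1.317 = 3.905 μm/a
Convert to mass loss: 3.905 μm/a × 7.14 g/cm³ = 27.88 g·m⁻²·a⁻¹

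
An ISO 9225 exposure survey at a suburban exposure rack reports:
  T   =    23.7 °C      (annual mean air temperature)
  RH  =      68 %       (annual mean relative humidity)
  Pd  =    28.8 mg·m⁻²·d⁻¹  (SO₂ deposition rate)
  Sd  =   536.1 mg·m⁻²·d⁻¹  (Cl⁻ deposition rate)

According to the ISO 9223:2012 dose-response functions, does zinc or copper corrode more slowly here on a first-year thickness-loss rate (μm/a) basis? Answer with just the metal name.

zinc: temperature factor f = -0.071·(13.7) = -0.9727
  Pd branch = 0.0129·Pd^0.44·e^(0.046·RH+f) = 0.4884 μm/a
  Cl⁻ term: 0.0175·536.1^0.57·exp(0.008·68+0.085·23.7) = 8.126
  sum: 0.4884 + 8.126 → r_corr = 8.614 μm/a
copper: T>10 °C ⇒ hinge -0.080·(23.7−10) = -1.0960
  Pd branch = 0.0053·Pd^0.26·e^(0.059·RH+f) = 0.2345 μm/a
  Sd branch = 0.01025·Sd^0.27·e^(0.036·RH+0.049·T) = 2.066 μm/a
  sum: 0.2345 + 2.066 → r_corr = 2.3 μm/a
Ordering by μm/a: zinc (8.61) > copper (2.3)

copper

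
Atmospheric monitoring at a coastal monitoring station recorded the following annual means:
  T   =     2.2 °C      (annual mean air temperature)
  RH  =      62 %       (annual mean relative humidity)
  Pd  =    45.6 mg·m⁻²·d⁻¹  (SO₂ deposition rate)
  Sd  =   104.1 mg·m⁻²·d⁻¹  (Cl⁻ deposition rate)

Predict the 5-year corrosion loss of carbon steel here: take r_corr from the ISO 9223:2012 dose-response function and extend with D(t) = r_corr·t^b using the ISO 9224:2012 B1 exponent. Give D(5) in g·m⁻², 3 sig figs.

D(5) = 532 g·m⁻²

carbon steel: f(T) = +0.150·(T−10) [T≤10 °C] = -1.1700
  sulphur-dioxide contribution → 13.84 μm/a
  chloride contribution → 15.35 μm/a
  ⇒ r_corr(carbon steel) = 29.19 μm/a
ISO 9224: D(t) = r_corr · t^b with b = 0.523 (carbon steel, B1)
  D(5) = 29.19 × 5^0.523 = 29.19 × 2.32 = 67.73 μm
  Mass loss = 67.73 μm × 7.85 g/cm³ = 531.7 g·m⁻²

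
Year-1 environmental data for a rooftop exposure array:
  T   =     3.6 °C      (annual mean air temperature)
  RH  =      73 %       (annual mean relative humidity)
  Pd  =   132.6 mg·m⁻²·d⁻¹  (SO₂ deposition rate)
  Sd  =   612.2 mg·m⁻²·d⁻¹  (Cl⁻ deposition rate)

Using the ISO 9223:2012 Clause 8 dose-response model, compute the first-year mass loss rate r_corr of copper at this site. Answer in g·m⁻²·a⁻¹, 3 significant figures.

r_corr = 14.2 g·m⁻²·a⁻¹

copper: temperature factor f = +0.126·(-6.4) = -0.8064
  Pd branch = 0.0053·Pd^0.26·e^(0.059·RH+f) = 0.6258 μm/a
  Cl⁻ term: 0.01025·612.2^0.27·exp(0.036·73+0.049·3.6) = 0.9575
  r_corr = 0.6258 + 0.9575 = 1.583 μm/a
Convert to mass loss: 1.583 μm/a × 8.96 g/cm³ = 14.19 g·m⁻²·a⁻¹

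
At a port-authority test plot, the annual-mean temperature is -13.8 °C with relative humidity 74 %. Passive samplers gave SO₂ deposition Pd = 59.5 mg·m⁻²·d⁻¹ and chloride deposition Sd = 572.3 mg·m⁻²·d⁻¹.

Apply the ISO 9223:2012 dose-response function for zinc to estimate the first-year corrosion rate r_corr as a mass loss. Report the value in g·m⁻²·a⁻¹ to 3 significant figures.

r_corr = 9.38 g·m⁻²·a⁻¹

zinc: T≤10 °C ⇒ hinge +0.038·(-13.8−10) = -0.9044
  sulphur-dioxide contribution → 0.9483 μm/a
  chloride contribution → 0.3652 μm/a
  total first-year rate 1.314 μm/a
Convert to mass loss: 1.314 μm/a × 7.14 g/cm³ = 9.378 g·m⁻²·a⁻¹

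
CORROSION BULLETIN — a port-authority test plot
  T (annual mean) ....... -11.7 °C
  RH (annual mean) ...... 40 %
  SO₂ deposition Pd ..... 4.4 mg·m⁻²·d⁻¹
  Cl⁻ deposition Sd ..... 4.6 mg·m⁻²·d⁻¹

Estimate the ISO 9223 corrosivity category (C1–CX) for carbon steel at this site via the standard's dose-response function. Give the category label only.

C1

carbon steel: temperature factor f = +0.150·(-21.7) = -3.2550
  SO₂ term: 1.77·4.4^0.52·exp(0.02·40-3.2550) = 0.3284
  Sd branch = 0.102·Sd^0.62·e^(0.033·RH+0.04·T) = 0.6159 μm/a
  r_corr = 0.3284 + 0.6159 = 0.9443 μm/a
Category bounds: 0…1.3 μm/a bracket r_corr ⇒ C1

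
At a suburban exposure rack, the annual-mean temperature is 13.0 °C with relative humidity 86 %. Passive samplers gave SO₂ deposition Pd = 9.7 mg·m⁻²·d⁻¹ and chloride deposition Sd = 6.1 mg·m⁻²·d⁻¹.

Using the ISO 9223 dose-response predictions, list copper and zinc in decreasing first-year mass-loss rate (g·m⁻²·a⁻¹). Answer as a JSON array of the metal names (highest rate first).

["copper", "zinc"]

copper: T>10 °C ⇒ hinge -0.080·(13.0−10) = -0.2400
  sulphur-dioxide contribution → 1.203 μm/a
  chloride contribution → 0.6982 μm/a
  total first-year rate 1.901 μm/a
  mass loss = 1.901 μm/a × 8.96 g/cm³ = 17.03 g·m⁻²·a⁻¹
zinc: temperature factor f = -0.071·(3.0) = -0.2130
  sulphur-dioxide contribution → 1.48 μm/a
  chloride contribution → 0.2947 μm/a
  ⇒ r_corr(zinc) = 1.775 μm/a
  mass loss = 1.775 μm/a × 7.14 g/cm³ = 12.67 g·m⁻²·a⁻¹
Ordering by g·m⁻²·a⁻¹: copper (17) > zinc (12.7)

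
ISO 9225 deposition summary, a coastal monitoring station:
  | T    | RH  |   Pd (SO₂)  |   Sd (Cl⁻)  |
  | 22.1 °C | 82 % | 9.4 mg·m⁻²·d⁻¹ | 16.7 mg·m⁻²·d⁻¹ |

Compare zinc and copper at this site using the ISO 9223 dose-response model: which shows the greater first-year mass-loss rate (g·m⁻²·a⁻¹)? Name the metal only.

copper

zinc: T>10 °C ⇒ hinge -0.071·(22.1−10) = -0.8591
  sulphur-dioxide contribution → 0.6365 μm/a
  chloride contribution → 1.098 μm/a
  total first-year rate 1.735 μm/a
  mass loss = 1.735 μm/a × 7.14 g/cm³ = 12.39 g·m⁻²·a⁻¹
copper: temperature factor f = -0.080·(12.1) = -0.9680
  sulphur-dioxide contribution → 0.455 μm/a
  chloride contribution → 1.239 μm/a
  total first-year rate 1.694 μm/a
  mass loss = 1.694 μm/a × 8.96 g/cm³ = 15.18 g·m⁻²·a⁻¹
Ordering by g·m⁻²·a⁻¹: copper (15.2) > zinc (12.4)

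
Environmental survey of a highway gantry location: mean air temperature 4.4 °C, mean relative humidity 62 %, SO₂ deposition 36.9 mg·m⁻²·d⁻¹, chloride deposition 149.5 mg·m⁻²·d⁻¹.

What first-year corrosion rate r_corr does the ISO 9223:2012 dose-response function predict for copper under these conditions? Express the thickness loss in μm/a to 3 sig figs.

copper: f(T) = +0.126·(T−10) [T≤10 °C] = -0.7056
  sulphur-dioxide contribution → 0.2594 μm/a
  chloride contribution → 0.458 μm/a
  ⇒ r_corr(copper) = 0.7174 μm/a

r_corr = 0.717 μm/a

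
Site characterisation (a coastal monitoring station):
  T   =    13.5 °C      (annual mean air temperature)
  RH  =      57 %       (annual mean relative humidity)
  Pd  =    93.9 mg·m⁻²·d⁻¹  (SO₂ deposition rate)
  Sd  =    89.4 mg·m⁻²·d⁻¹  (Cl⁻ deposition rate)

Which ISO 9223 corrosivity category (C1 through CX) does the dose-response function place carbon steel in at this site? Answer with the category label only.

C4

carbon steel: T>10 °C ⇒ hinge -0.054·(13.5−10) = -0.1890
  SO₂ term: 1.77·93.9^0.52·exp(0.02·57-0.1890) = 48.62
  Sd branch = 0.102·Sd^0.62·e^(0.033·RH+0.04·T) = 18.61 μm/a
  sum: 48.62 + 18.61 → r_corr = 67.23 μm/a
67.2 μm/a falls in (50, 80] for carbon steel → category C4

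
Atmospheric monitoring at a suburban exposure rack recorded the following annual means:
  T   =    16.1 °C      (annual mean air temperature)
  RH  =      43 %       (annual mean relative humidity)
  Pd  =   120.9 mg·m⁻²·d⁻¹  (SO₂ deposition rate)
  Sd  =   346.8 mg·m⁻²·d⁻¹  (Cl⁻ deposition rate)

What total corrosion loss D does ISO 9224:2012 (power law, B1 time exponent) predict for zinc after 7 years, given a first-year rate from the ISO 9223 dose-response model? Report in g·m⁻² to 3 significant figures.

D(7) = 112 g·m⁻²

zinc: temperature factor f = -0.071·(6.1) = -0.4331
  sulphur-dioxide contribution → 0.4987 μm/a
  chloride contribution → 2.72 μm/a
  total first-year rate 3.219 μm/a
Long-term exponent b (ISO 9224 Table 2, B1) = 0.813
  D(7) = 3.219 × 7^0.813 = 3.219 × 4.865 = 15.66 μm
  Mass loss = 15.66 μm × 7.14 g/cm³ = 111.8 g·m⁻²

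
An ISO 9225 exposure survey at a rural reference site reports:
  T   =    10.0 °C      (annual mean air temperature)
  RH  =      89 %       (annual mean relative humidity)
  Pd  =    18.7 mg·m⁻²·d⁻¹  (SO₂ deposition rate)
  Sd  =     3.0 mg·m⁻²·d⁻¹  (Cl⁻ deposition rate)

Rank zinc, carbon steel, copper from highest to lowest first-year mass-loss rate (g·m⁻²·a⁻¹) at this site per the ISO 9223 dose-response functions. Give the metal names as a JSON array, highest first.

["carbon steel", "copper", "zinc"]

zinc: T≤10 °C ⇒ hinge +0.038·(10.0−10) = +0.0000
  SO₂ term: 0.0129·18.7^0.44·exp(0.046·89+0.0000) = 2.807
  Cl⁻ term: 0.0175·3.0^0.57·exp(0.008·89+0.085·10.0) = 0.1561
  sum: 2.807 + 0.1561 → r_corr = 2.963 μm/a
  mass loss = 2.963 μm/a × 7.14 g/cm³ = 21.15 g·m⁻²·a⁻¹
carbon steel: T≤10 °C ⇒ hinge +0.150·(10.0−10) = +0.0000
  Pd branch = 1.77·Pd^0.52·e^(0.02·RH+f) = 48.13 μm/a
  Cl⁻ term: 0.102·3.0^0.62·exp(0.033·89+0.04·10.0) = 5.671
  r_corr = 48.13 + 5.671 = 53.8 μm/a
  mass loss = 53.8 μm/a × 7.85 g/cm³ = 422.3 g·m⁻²·a⁻¹
copper: T≤10 °C ⇒ hinge +0.126·(10.0−10) = +0.0000
  SO₂ term: 0.0053·18.7^0.26·exp(0.059·89+0.0000) = 2.165
  Cl⁻ term: 0.01025·3.0^0.27·exp(0.036·89+0.049·10.0) = 0.5544
  r_corr = 2.165 + 0.5544 = 2.719 μm/a
  mass loss = 2.719 μm/a × 8.96 g/cm³ = 24.36 g·m⁻²·a⁻¹
Ordering by g·m⁻²·a⁻¹: carbon steel (422) > copper (24.4) > zinc (21.2)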